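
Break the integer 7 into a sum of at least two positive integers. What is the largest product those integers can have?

Fill m[k] for k=2..7: at each k try every first piece i and multiply by the better of (k−i) uncut or m[k−i].
m[2] = 1×max(1,0) = 1×1 = 1
m[3] = 1×max(2,1) = 1×2 = 2
m[4] = 2×max(2,1) = 2×2 = 4
m[5] = 2×max(3,2) = 2×3 = 6
m[6] = 3×max(3,2) = 3×3 = 9
m[7] = 2×max(5,6) = 2×6 = 12
One optimal split: 3 + 2 + 2; product 3×2×2 = 12.

12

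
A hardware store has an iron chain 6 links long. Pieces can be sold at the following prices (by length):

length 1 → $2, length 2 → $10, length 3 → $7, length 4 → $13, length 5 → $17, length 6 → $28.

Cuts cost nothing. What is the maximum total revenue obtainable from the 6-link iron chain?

30

Build R[k] bottom-up: R[k] = max over allowed piece i of (p[i] + R[k−i]).
R[1] = 2
R[2] = 10
R[3] = 12  (first piece 1, then R[2]=10)
R[4] = 20  (first piece 2, then R[2]=10)
R[5] = 22  (first piece 1, then R[4]=20)
R[6] = 30  (first piece 2, then R[4]=20)
One optimal cutting: 2 + 2 + 2 → $10 + $10 + $10 = $30.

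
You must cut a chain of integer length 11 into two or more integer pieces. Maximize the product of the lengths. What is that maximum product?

54

Let f[k] be the best product for length k (with at least one cut). For each first piece i, the rest contributes max(k−i, f[k−i]).
f[2] = 1×max(1,0) = 1×1 = 1
f[3] = 1×max(2,1) = 1×2 = 2
f[4] = 2×max(2,1) = 2×2 = 4
f[5] = 2×max(3,2) = 2×3 = 6
f[6] = 3×max(3,2) = 3×3 = 9
f[7] = 2×max(5,6) = 2×6 = 12
f[8] = 2×max(6,9) = 2×9 = 18
f[9] = 3×max(6,9) = 3×9 = 27
f[10] = 2×max(8,18) = 2×18 = 36
f[11] = 2×max(9,27) = 2×27 = 54
One optimal split: 3 + 3 + 3 + 2; product 3×3×3×2 = 54.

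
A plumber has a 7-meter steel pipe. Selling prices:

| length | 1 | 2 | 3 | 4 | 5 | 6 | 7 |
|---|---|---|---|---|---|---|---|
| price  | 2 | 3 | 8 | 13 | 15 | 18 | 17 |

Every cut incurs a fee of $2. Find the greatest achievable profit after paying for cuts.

Build v[k] bottom-up: v[k] = max over allowed piece i of (p[i] + v[k−i]) − 2 per cut.
v[1] = 2
v[2] = 3
v[3] = 8
v[4] = 13
v[5] = 15
v[6] = 18
v[7] = 19  (first piece 3, then v[4]=13)
One optimal plan: pieces 4 + 3 (1 cut) → $21 − $2 = $19.

19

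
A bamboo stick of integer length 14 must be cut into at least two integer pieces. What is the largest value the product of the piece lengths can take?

Let m[k] be the best product for length k (with at least one cut). For each first piece i, the rest contributes max(k−i, m[k−i]).
m[2] = 1·max(1,0) = 1·1 = 1
m[3] = max(1·2, 2·1) = 2
m[4] = max(1·3, 2·2, 3·1) = 4
m[5] = max(1·4, 2·3, 3·2, 4·1) = 6
m[6] = max(1·6, 2·4, 3·3, 4·2, 5·1) = 9
m[7] = max(1·9, 2·6, 3·4, 4·3, 5·2, 6·1) = 12
m[8] = max(1·12, 2·9, 3·6, …, 6·2, 7·1) = 18
m[9] = max(1·18, 2·12, 3·9, …, 7·2, 8·1) = 27
m[10] = max(1·27, 2·18, 3·12, …, 8·2, 9·1) = 36
m[11] = max(1·36, 2·27, 3·18, …, 9·2, 10·1) = 54
m[12] = max(1·54, 2·36, 3·27, …, 10·2, 11·1) = 81
m[13] = max(1·81, 2·54, 3·36, …, 11·2, 12·1) = 108
m[14] = max(1·108, 2·81, 3·54, …, 12·2, 13·1) = 162
One optimal split: 3 + 3 + 3 + 3 + 2; product 3·3·3·3·2 = 162.

162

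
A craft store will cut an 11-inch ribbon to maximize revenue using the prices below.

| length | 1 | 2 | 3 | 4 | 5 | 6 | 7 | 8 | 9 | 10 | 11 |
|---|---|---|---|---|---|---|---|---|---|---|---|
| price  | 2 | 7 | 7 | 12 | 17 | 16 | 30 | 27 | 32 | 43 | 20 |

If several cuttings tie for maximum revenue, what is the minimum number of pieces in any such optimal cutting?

Let r[k] be the best obtainable value from length k. For each k, try every first piece i and keep the best of price[i] + r[k−i].
r[1] = 2
r[2] = 7
r[3] = 9  (first piece 1, then r[2]=7)
r[4] = 14  (first piece 2, then r[2]=7)
r[5] = 17
r[6] = 21  (first piece 2, then r[4]=14)
r[7] = 30
r[8] = 32  (first piece 1, then r[7]=30)
r[9] = 37  (first piece 2, then r[7]=30)
r[10] = 43
r[11] = 45  (first piece 1, then r[10]=43)
Maximum revenue is ¢45.
Now minimize piece count subject to staying optimal: for each k, pieces[k] = 1 + min over i with p[i]+r[k−i]=r[k] of pieces[k−i].
pieces[8] = 2
pieces[9] = 2
pieces[10] = 1
pieces[11] = 2

2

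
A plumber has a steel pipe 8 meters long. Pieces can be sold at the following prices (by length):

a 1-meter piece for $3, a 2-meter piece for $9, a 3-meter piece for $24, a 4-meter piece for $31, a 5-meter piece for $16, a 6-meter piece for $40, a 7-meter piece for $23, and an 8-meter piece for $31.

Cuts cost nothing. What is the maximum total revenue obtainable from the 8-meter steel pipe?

62

Build R[k] bottom-up: R[k] = max over allowed piece i of (p[i] + R[k−i]).
R[1] = 3
R[2] = 9
R[3] = 24
R[4] = 31
R[5] = 34  (first piece 1, then R[4]=31)
R[6] = 48  (first piece 3, then R[3]=24)
R[7] = 55  (first piece 3, then R[4]=31)
R[8] = 62  (first piece 4, then R[4]=31)
One optimal cutting: 4 + 4 → $31 + $31 = $62.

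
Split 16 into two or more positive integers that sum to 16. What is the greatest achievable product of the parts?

Define m[k] = max over 1≤i<k of i · max(k−i, m[k−i]); the inner max lets the remainder stay uncut if that's better.
m[2] = 1×max(1,0) = 1×1 = 1
m[3] = 1×max(2,1) = 1×2 = 2
m[4] = 2×max(2,1) = 2×2 = 4
m[5] = 2×max(3,2) = 2×3 = 6
m[6] = 3×max(3,2) = 3×3 = 9
m[7] = 2×max(5,6) = 2×6 = 12
m[8] = 2×max(6,9) = 2×9 = 18
m[9] = 3×max(6,9) = 3×9 = 27
m[10] = 2×max(8,18) = 2×18 = 36
m[11] = 2×max(9,27) = 2×27 = 54
m[12] = 3×max(9,27) = 3×27 = 81
m[13] = 2×max(11,54) = 2×54 = 108
m[14] = 2×max(12,81) = 2×81 = 162
m[15] = 3×max(12,81) = 3×81 = 243
m[16] = 2×max(14,162) = 2×162 = 324
One optimal split: 3 + 3 + 3 + 3 + 2 + 2; product 3×3×3×3×2×2 = 324.

324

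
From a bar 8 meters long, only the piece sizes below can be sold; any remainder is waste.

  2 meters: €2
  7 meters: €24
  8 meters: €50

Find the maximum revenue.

50

Build best[k] bottom-up: best[k] = max over allowed piece i of (p[i] + best[k−i]).
best[1] = 0
best[2] = 2
best[3] = 2
best[4] = 4  (first piece 2, then best[2]=2)
best[5] = 4
best[6] = 6  (first piece 2, then best[4]=4)
best[7] = max(2+4, 24+0) = 24
best[8] = max(2+6, 24+0, 50+0) = 50
One optimal cutting: 8 → €50.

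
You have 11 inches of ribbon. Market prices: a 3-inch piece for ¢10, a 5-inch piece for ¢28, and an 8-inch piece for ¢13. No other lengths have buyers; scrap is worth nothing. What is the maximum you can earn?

56

Let best[k] be the best obtainable value from length k. For each k, try every first piece i and keep the best of price[i] + best[k−i].
best[1] = 0
best[2] = 0
best[3] = 10
best[4] = 10
best[5] = max(10+0, 28+0) = 28
best[6] = max(10+10, 28+0) = 28
best[7] = max(10+10, 28+0) = 28
best[8] = max(10+28, 28+10, 13+0) = 38
best[9] = max(10+28, 28+10, 13+0) = 38
best[10] = max(10+28, 28+28, 13+0) = 56
best[11] = max(10+38, 28+28, 13+10) = 56
One optimal cutting: pieces 5 + 5 with 1 inch of scrap → ¢56.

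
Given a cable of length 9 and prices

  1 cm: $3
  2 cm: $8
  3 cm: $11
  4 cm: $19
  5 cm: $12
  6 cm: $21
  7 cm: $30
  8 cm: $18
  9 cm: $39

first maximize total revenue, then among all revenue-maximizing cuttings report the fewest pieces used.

3

Let r[k] be the best obtainable value from length k. For each k, try every first piece i and keep the best of price[i] + r[k−i].
r[1] = 3
r[2] = max(3+3, 8+0) = 8
r[3] = max(3+8, 8+3, 11+0) = 11
r[4] = max(3+11, 8+8, 11+3, 19+0) = 19
r[5] = max(3+19, 8+11, 11+8, 19+3, 12+0) = 22
r[6] = max(3+22, 8+19, 11+11, 19+8, 12+3, 21+0) = 27
r[7] = max(3+27, 8+22, 11+19, …, 21+3, 30+0) = 30
r[8] = max(3+30, 8+27, 11+22, …, 30+3, 18+0) = 38
r[9] = max(3+38, 8+30, 11+27, …, 18+3, 39+0) = 41
Maximum revenue is $41.
Now minimize piece count subject to staying optimal: for each k, pieces[k] = 1 + min over i with p[i]+r[k−i]=r[k] of pieces[k−i].
pieces[6] = 2
pieces[7] = 1
pieces[8] = 2
pieces[9] = 3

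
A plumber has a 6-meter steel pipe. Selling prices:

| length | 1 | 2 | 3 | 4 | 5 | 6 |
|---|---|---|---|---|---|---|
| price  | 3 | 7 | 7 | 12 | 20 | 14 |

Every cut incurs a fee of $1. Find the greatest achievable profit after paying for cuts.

Build net[k] bottom-up: net[k] = max over allowed piece i of (p[i] + net[k−i]) − 1 per cut.
net[1] = 3
net[2] = 7
net[3] = 9  (first piece 1, then net[2]=7)
net[4] = 13  (first piece 2, then net[2]=7)
net[5] = 20
net[6] = 22  (first piece 1, then net[5]=20)
One optimal plan: pieces 5 + 1 (1 cut) → $23 − $1 = $22.

22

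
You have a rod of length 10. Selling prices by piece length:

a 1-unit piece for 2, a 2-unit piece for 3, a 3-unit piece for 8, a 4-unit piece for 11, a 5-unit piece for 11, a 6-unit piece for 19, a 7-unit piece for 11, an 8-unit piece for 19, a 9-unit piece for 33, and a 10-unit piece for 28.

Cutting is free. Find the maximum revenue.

Let best[k] be the best obtainable value from length k. For each k, try every first piece i and keep the best of price[i] + best[k−i].
best[1] = 2
best[2] = max(2+2, 3+0) = 4
best[3] = max(2+4, 3+2, 8+0) = 8
best[4] = max(2+8, 3+4, 8+2, 11+0) = 11
best[5] = max(2+11, 3+8, 8+4, 11+2, 11+0) = 13
best[6] = max(2+13, 3+11, 8+8, 11+4, 11+2, 19+0) = 19
best[7] = max(2+19, 3+13, 8+11, …, 19+2, 11+0) = 21
best[8] = max(2+21, 3+19, 8+13, …, 11+2, 19+0) = 23
best[9] = max(2+23, 3+21, 8+19, …, 19+2, 33+0) = 33
best[10] = max(2+33, 3+23, 8+21, …, 33+2, 28+0) = 35
One optimal cutting: 9 + 1 → 33 + 2 = 35.

35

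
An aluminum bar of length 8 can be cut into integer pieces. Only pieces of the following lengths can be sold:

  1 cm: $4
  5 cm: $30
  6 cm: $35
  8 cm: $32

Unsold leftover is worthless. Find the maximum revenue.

43

Build f[k] bottom-up: f[k] = max over allowed piece i of (p[i] + f[k−i]).
f[1] = 4
f[2] = 8  (first piece 1, then f[1]=4)
f[3] = 12  (first piece 1, then f[2]=8)
f[4] = 16  (first piece 1, then f[3]=12)
f[5] = 30
f[6] = 35
f[7] = 39  (first piece 1, then f[6]=35)
f[8] = 43  (first piece 1, then f[7]=39)
One optimal cutting: 6 + 1 + 1 → $43.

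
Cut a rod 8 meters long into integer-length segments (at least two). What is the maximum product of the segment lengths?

Define prod[k] = max over 1≤i<k of i · max(k−i, prod[k−i]); the inner max lets the remainder stay uncut if that's better.
Small cases: prod[2]=1.
prod[3] = max(1·2, 2·1) = 2
prod[4] = max(1·3, 2·2, 3·1) = 4
prod[5] = max(1·4, 2·3, 3·2, 4·1) = 6
prod[6] = max(1·6, 2·4, 3·3, 4·2, 5·1) = 9
prod[7] = max(1·9, 2·6, 3·4, 4·3, 5·2, 6·1) = 12
prod[8] = max(1·12, 2·9, 3·6, …, 6·2, 7·1) = 18
One optimal split: 3 + 3 + 2; product 3·3·2 = 18.

18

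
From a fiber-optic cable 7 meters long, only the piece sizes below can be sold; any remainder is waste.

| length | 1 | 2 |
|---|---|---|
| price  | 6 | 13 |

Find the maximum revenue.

45

Build r[k] bottom-up: r[k] = max over allowed piece i of (p[i] + r[k−i]).
r[1] = 6
r[2] = 13
r[3] = 19  (first piece 1, then r[2]=13)
r[4] = 26  (first piece 2, then r[2]=13)
r[5] = 32  (first piece 1, then r[4]=26)
r[6] = 39  (first piece 2, then r[4]=26)
r[7] = 45  (first piece 1, then r[6]=39)
One optimal cutting: 2 + 2 + 2 + 1 → $45.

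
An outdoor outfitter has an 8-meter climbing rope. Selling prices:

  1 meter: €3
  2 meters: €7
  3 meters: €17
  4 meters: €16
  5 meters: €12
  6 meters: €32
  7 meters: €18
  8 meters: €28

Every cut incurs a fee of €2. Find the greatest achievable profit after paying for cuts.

37

Let v[k] be the best obtainable value from length k. For each k, try every first piece i and keep the best of price[i] + v[k−i] minus the 2 cut fee when i<k.
v[1] = 3
v[2] = 7
v[3] = 17
v[4] = 18  (first piece 1, then v[3]=17)
v[5] = 22  (first piece 2, then v[3]=17)
v[6] = 32  (first piece 3, then v[3]=17)
v[7] = 33  (first piece 1, then v[6]=32)
v[8] = 37  (first piece 2, then v[6]=32)
One optimal plan: pieces 3 + 3 + 2 (2 cuts) → €41 − €4 = €37.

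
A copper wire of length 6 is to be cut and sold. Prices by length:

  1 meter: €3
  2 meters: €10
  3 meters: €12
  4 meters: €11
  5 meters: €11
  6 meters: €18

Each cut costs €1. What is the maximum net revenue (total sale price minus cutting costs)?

28

Build r[k] bottom-up: r[k] = max over allowed piece i of (p[i] + r[k−i]) − 1 per cut.
r[1] = 3
r[2] = 10
r[3] = 12  (first piece 1, then r[2]=10)
r[4] = 19  (first piece 2, then r[2]=10)
r[5] = 21  (first piece 1, then r[4]=19)
r[6] = 28  (first piece 2, then r[4]=19)
One optimal plan: pieces 2 + 2 + 2 (2 cuts) → €30 − €2 = €28.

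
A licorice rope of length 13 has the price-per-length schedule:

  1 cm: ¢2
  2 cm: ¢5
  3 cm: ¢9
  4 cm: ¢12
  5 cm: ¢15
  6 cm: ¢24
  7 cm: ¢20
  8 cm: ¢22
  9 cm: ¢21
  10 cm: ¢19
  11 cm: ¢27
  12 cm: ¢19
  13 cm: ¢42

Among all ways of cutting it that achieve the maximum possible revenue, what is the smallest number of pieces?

3

Build r[k] bottom-up: r[k] = max over allowed piece i of (p[i] + r[k−i]).
r[1] = 2
r[2] = max(2+2, 5+0) = 5
r[3] = max(2+5, 5+2, 9+0) = 9
r[4] = max(2+9, 5+5, 9+2, 12+0) = 12
r[5] = max(2+12, 5+9, 9+5, 12+2, 15+0) = 15
r[6] = max(2+15, 5+12, 9+9, 12+5, 15+2, 24+0) = 24
r[7] = max(2+24, 5+15, 9+12, …, 24+2, 20+0) = 26
r[8] = max(2+26, 5+24, 9+15, …, 20+2, 22+0) = 29
r[9] = max(2+29, 5+26, 9+24, …, 22+2, 21+0) = 33
r[10] = max(2+33, 5+29, 9+26, …, 21+2, 19+0) = 36
r[11] = max(2+36, 5+33, 9+29, …, 19+2, 27+0) = 39
r[12] = max(2+39, 5+36, 9+33, …, 27+2, 19+0) = 48
r[13] = max(2+48, 5+39, 9+36, …, 19+2, 42+0) = 50
Maximum revenue is ¢50.
Now minimize piece count subject to staying optimal: for each k, pieces[k] = 1 + min over i with p[i]+r[k−i]=r[k] of pieces[k−i].
pieces[10] = 2
pieces[11] = 2
pieces[12] = 2
pieces[13] = 3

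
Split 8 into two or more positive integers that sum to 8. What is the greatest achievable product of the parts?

18

Fill g[k] for k=2..8: at each k try every first piece i and multiply by the better of (k−i) uncut or g[k−i].
g[2] = 1*max(1,0) = 1*1 = 1
g[3] = 1*max(2,1) = 1*2 = 2
g[4] = 2*max(2,1) = 2*2 = 4
g[5] = 2*max(3,2) = 2*3 = 6
g[6] = 3*max(3,2) = 3*3 = 9
g[7] = 2*max(5,6) = 2*6 = 12
g[8] = 2*max(6,9) = 2*9 = 18
One optimal split: 3 + 3 + 2; product 3*3*2 = 18.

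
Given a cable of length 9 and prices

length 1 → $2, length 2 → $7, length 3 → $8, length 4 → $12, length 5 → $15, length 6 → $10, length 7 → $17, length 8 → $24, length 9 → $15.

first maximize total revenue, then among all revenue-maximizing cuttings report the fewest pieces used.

5

Build r[k] bottom-up: r[k] = max over allowed piece i of (p[i] + r[k−i]).
r[1] = 2
r[2] = 7
r[3] = 9  (first piece 1, then r[2]=7)
r[4] = 14  (first piece 2, then r[2]=7)
r[5] = 16  (first piece 1, then r[4]=14)
r[6] = 21  (first piece 2, then r[4]=14)
r[7] = 23  (first piece 1, then r[6]=21)
r[8] = 28  (first piece 2, then r[6]=21)
r[9] = 30  (first piece 1, then r[8]=28)
Maximum revenue is $30.
Now minimize piece count subject to staying optimal: for each k, pieces[k] = 1 + min over i with p[i]+r[k−i]=r[k] of pieces[k−i].
pieces[6] = 3
pieces[7] = 4
pieces[8] = 4
pieces[9] = 5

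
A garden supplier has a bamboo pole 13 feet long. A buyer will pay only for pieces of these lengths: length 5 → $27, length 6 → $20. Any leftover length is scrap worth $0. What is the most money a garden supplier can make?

Let r[k] be the best obtainable value from length k. For each k, try every first piece i and keep the best of price[i] + r[k−i].
r[1] = 0
r[2] = 0
r[3] = 0
r[4] = 0
r[5] = 27
r[6] = 27
r[7] = 27
r[8] = 27
r[9] = 27
r[10] = 54  (first piece 5, then r[5]=27)
r[11] = 54
r[12] = 54
r[13] = 54
One optimal cutting: pieces 5 + 5 with 3 feet of scrap → $54.

54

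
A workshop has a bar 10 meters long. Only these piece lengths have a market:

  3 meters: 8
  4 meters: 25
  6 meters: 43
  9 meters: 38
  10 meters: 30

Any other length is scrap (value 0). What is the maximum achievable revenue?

68

Build r[k] bottom-up: r[k] = max over allowed piece i of (p[i] + r[k−i]).
r[1] = 0
r[2] = 0
r[3] = 8
r[4] = max(8+0, 25+0) = 25
r[5] = max(8+0, 25+0) = 25
r[6] = max(8+8, 25+0, 43+0) = 43
r[7] = max(8+25, 25+8, 43+0) = 43
r[8] = max(8+25, 25+25, 43+0) = 50
r[9] = max(8+43, 25+25, 43+8, 38+0) = 51
r[10] = max(8+43, 25+43, 43+25, 38+0, 30+0) = 68
One optimal cutting: 6 + 4 → 68.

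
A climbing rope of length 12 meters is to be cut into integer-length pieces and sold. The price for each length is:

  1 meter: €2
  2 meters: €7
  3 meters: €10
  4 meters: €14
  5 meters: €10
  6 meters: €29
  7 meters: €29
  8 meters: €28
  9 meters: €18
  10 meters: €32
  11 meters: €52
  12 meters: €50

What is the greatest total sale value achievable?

Consider every possible first cut. R[k] is the best of p[i]+R[k−i] over all sellable i≤k.
R[1] = 2
R[2] = 7
R[3] = 10
R[4] = 14  (first piece 2, then R[2]=7)
R[5] = 17  (first piece 2, then R[3]=10)
R[6] = 29
R[7] = 31  (first piece 1, then R[6]=29)
R[8] = 36  (first piece 2, then R[6]=29)
R[9] = 39  (first piece 3, then R[6]=29)
R[10] = 43  (first piece 2, then R[8]=36)
R[11] = 52
R[12] = 58  (first piece 6, then R[6]=29)
One optimal cutting: 6 + 6 → €29 + €29 = €58.

58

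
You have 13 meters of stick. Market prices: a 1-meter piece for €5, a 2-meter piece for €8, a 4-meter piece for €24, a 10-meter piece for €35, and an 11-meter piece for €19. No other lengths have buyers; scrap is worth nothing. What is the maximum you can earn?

77

Build r[k] bottom-up: r[k] = max over allowed piece i of (p[i] + r[k−i]).
r[1] = 5
r[2] = 10  (first piece 1, then r[1]=5)
r[3] = 15  (first piece 1, then r[2]=10)
r[4] = 24
r[5] = 29  (first piece 1, then r[4]=24)
r[6] = 34  (first piece 1, then r[5]=29)
r[7] = 39  (first piece 1, then r[6]=34)
r[8] = 48  (first piece 4, then r[4]=24)
r[9] = 53  (first piece 1, then r[8]=48)
r[10] = 58  (first piece 1, then r[9]=53)
r[11] = 63  (first piece 1, then r[10]=58)
r[12] = 72  (first piece 4, then r[8]=48)
r[13] = 77  (first piece 1, then r[12]=72)
One optimal cutting: 4 + 4 + 4 + 1 → €77.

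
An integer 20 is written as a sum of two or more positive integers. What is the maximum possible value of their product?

1458

Fill m[k] for k=2..20: at each k try every first piece i and multiply by the better of (k−i) uncut or m[k−i].
Small cases: m[2]=1, m[3]=2, m[4]=4, m[5]=6, m[6]=9, m[7]=12, m[8]=18, m[9]=27, m[10]=36, m[11]=54, m[12]=81, m[13]=108, m[14]=162.
m[15] = max(1*162, 2*108, 3*81, …, 13*2, 14*1) = 243
m[16] = max(1*243, 2*162, 3*108, …, 14*2, 15*1) = 324
m[17] = max(1*324, 2*243, 3*162, …, 15*2, 16*1) = 486
m[18] = max(1*486, 2*324, 3*243, …, 16*2, 17*1) = 729
m[19] = max(1*729, 2*486, 3*324, …, 17*2, 18*1) = 972
m[20] = max(1*972, 2*729, 3*486, …, 18*2, 19*1) = 1458
One optimal split: 3 + 3 + 3 + 3 + 3 + 3 + 2; product 3*3*3*3*3*3*2 = 1458.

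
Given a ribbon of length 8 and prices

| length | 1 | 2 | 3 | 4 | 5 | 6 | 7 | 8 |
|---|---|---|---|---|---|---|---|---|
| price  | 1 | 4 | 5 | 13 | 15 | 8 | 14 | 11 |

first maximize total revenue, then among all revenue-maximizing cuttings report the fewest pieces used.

Let r[k] be the best obtainable value from length k. For each k, try every first piece i and keep the best of price[i] + r[k−i].
r[1] = 1
r[2] = max(1+1, 4+0) = 4
r[3] = max(1+4, 4+1, 5+0) = 5
r[4] = max(1+5, 4+4, 5+1, 13+0) = 13
r[5] = max(1+13, 4+5, 5+4, 13+1, 15+0) = 15
r[6] = max(1+15, 4+13, 5+5, 13+4, 15+1, 8+0) = 17
r[7] = max(1+17, 4+15, 5+13, …, 8+1, 14+0) = 19
r[8] = max(1+19, 4+17, 5+15, …, 14+1, 11+0) = 26
Maximum revenue is ¢26.
Now minimize piece count subject to staying optimal: for each k, pieces[k] = 1 + min over i with p[i]+r[k−i]=r[k] of pieces[k−i].
pieces[5] = 1
pieces[6] = 2
pieces[7] = 2
pieces[8] = 2

2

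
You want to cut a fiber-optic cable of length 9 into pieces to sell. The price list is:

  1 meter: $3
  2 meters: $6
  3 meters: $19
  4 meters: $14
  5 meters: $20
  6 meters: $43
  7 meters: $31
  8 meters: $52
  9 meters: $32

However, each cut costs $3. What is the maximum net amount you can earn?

Build net[k] bottom-up: net[k] = max over allowed piece i of (p[i] + net[k−i]) − 3 per cut.
net[1] = 3
net[2] = 6
net[3] = 19
net[4] = 19  (first piece 1, then net[3]=19)
net[5] = 22  (first piece 2, then net[3]=19)
net[6] = 43
net[7] = 43  (first piece 1, then net[6]=43)
net[8] = 52
net[9] = 59  (first piece 3, then net[6]=43)
One optimal plan: pieces 6 + 3 (1 cut) → $62 − $3 = $59.

59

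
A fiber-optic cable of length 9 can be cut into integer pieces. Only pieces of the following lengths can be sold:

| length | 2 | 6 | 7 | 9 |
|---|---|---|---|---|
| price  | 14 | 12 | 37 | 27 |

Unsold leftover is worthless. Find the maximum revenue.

Let f[k] be the best obtainable value from length k. For each k, try every first piece i and keep the best of price[i] + f[k−i].
f[1] = 0
f[2] = 14
f[3] = 14
f[4] = 28  (first piece 2, then f[2]=14)
f[5] = 28
f[6] = 42  (first piece 2, then f[4]=28)
f[7] = 42
f[8] = 56  (first piece 2, then f[6]=42)
f[9] = 56
One optimal cutting: pieces 2 + 2 + 2 + 2 with 1 meter of scrap → $56.

56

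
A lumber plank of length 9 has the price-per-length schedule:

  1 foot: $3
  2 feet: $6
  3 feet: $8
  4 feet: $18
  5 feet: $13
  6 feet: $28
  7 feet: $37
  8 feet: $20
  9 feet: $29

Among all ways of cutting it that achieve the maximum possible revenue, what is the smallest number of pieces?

Build r[k] bottom-up: r[k] = max over allowed piece i of (p[i] + r[k−i]).
r[1] = 3
r[2] = 6  (first piece 1, then r[1]=3)
r[3] = 9  (first piece 1, then r[2]=6)
r[4] = 18
r[5] = 21  (first piece 1, then r[4]=18)
r[6] = 28
r[7] = 37
r[8] = 40  (first piece 1, then r[7]=37)
r[9] = 43  (first piece 1, then r[8]=40)
Maximum revenue is $43.
Now minimize piece count subject to staying optimal: for each k, pieces[k] = 1 + min over i with p[i]+r[k−i]=r[k] of pieces[k−i].
pieces[6] = 1
pieces[7] = 1
pieces[8] = 2
pieces[9] = 2

2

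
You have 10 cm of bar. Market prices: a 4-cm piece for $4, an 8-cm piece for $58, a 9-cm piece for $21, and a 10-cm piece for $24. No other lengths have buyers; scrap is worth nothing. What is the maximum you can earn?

Build r[k] bottom-up: r[k] = max over allowed piece i of (p[i] + r[k−i]).
r[1] = 0
r[2] = 0
r[3] = 0
r[4] = 4
r[5] = 4
r[6] = 4
r[7] = 4
r[8] = max(4+4, 58+0) = 58
r[9] = max(4+4, 58+0, 21+0) = 58
r[10] = max(4+4, 58+0, 21+0, 24+0) = 58
One optimal cutting: pieces 8 with 2 cm of scrap → $58.

58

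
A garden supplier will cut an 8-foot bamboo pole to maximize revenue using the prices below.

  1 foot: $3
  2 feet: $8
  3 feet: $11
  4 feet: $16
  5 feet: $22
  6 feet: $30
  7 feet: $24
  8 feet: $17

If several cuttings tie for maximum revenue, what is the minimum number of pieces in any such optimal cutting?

2

Consider every possible first cut. r[k] is the best of p[i]+r[k−i] over all sellable i≤k.
r[1] = 3
r[2] = max(3+3, 8+0) = 8
r[3] = max(3+8, 8+3, 11+0) = 11
r[4] = max(3+11, 8+8, 11+3, 16+0) = 16
r[5] = max(3+16, 8+11, 11+8, 16+3, 22+0) = 22
r[6] = max(3+22, 8+16, 11+11, 16+8, 22+3, 30+0) = 30
r[7] = max(3+30, 8+22, 11+16, …, 30+3, 24+0) = 33
r[8] = max(3+33, 8+30, 11+22, …, 24+3, 17+0) = 38
Maximum revenue is $38.
Now minimize piece count subject to staying optimal: for each k, pieces[k] = 1 + min over i with p[i]+r[k−i]=r[k] of pieces[k−i].
pieces[5] = 1
pieces[6] = 1
pieces[7] = 2
pieces[8] = 2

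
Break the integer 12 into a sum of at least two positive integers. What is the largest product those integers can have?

81

Define f[k] = max over 1≤i<k of i · max(k−i, f[k−i]); the inner max lets the remainder stay uncut if that's better.
f[2] = 1·max(1,0) = 1·1 = 1
f[3] = max(1·2, 2·1) = 2
f[4] = max(1·3, 2·2, 3·1) = 4
f[5] = max(1·4, 2·3, 3·2, 4·1) = 6
f[6] = max(1·6, 2·4, 3·3, 4·2, 5·1) = 9
f[7] = max(1·9, 2·6, 3·4, 4·3, 5·2, 6·1) = 12
f[8] = max(1·12, 2·9, 3·6, …, 6·2, 7·1) = 18
f[9] = max(1·18, 2·12, 3·9, …, 7·2, 8·1) = 27
f[10] = max(1·27, 2·18, 3·12, …, 8·2, 9·1) = 36
f[11] = max(1·36, 2·27, 3·18, …, 9·2, 10·1) = 54
f[12] = max(1·54, 2·36, 3·27, …, 10·2, 11·1) = 81
One optimal split: 3 + 3 + 3 + 3; product 3·3·3·3 = 81.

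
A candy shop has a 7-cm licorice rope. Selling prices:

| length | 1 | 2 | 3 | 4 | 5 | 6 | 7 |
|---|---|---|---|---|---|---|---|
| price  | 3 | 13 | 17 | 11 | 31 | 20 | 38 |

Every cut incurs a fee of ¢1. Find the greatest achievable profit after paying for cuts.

43

Consider every possible first cut. net[k] is the best of p[i]+net[k−i] over all sellable i≤k, charging 1 whenever i<k.
net[1] = 3
net[2] = 13
net[3] = 17
net[4] = 25  (first piece 2, then net[2]=13)
net[5] = 31
net[6] = 37  (first piece 2, then net[4]=25)
net[7] = 43  (first piece 2, then net[5]=31)
One optimal plan: pieces 5 + 2 (1 cut) → ¢44 − ¢1 = ¢43.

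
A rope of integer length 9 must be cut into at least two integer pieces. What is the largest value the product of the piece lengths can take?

Fill prod[k] for k=2..9: at each k try every first piece i and multiply by the better of (k−i) uncut or prod[k−i].
prod[2] = 1*max(1,0) = 1*1 = 1
prod[3] = 1*max(2,1) = 1*2 = 2
prod[4] = 2*max(2,1) = 2*2 = 4
prod[5] = 2*max(3,2) = 2*3 = 6
prod[6] = 3*max(3,2) = 3*3 = 9
prod[7] = 2*max(5,6) = 2*6 = 12
prod[8] = 2*max(6,9) = 2*9 = 18
prod[9] = 3*max(6,9) = 3*9 = 27
One optimal split: 3 + 3 + 3; product 3*3*3 = 27.

27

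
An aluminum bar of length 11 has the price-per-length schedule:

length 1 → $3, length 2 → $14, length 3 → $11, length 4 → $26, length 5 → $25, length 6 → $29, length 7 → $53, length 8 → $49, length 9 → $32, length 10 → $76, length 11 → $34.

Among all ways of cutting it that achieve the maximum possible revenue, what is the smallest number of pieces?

3

Consider every possible first cut. r[k] is the best of p[i]+r[k−i] over all sellable i≤k.
r[1] = 3
r[2] = 14
r[3] = 17  (first piece 1, then r[2]=14)
r[4] = 28  (first piece 2, then r[2]=14)
r[5] = 31  (first piece 1, then r[4]=28)
r[6] = 42  (first piece 2, then r[4]=28)
r[7] = 53
r[8] = 56  (first piece 1, then r[7]=53)
r[9] = 67  (first piece 2, then r[7]=53)
r[10] = 76
r[11] = 81  (first piece 2, then r[9]=67)
Maximum revenue is $81.
Now minimize piece count subject to staying optimal: for each k, pieces[k] = 1 + min over i with p[i]+r[k−i]=r[k] of pieces[k−i].
pieces[8] = 2
pieces[9] = 2
pieces[10] = 1
pieces[11] = 3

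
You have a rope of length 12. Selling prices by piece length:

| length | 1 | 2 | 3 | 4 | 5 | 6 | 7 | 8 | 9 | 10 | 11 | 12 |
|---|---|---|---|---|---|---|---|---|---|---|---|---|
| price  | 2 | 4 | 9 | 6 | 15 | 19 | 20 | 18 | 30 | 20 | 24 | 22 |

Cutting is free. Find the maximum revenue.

39

Build best[k] bottom-up: best[k] = max over allowed piece i of (p[i] + best[k−i]).
best[1] = 2
best[2] = 4  (first piece 1, then best[1]=2)
best[3] = 9
best[4] = 11  (first piece 1, then best[3]=9)
best[5] = 15
best[6] = 19
best[7] = 21  (first piece 1, then best[6]=19)
best[8] = 24  (first piece 3, then best[5]=15)
best[9] = 30
best[10] = 32  (first piece 1, then best[9]=30)
best[11] = 34  (first piece 1, then best[10]=32)
best[12] = 39  (first piece 3, then best[9]=30)
One optimal cutting: 9 + 3 → 30 + 9 = 39.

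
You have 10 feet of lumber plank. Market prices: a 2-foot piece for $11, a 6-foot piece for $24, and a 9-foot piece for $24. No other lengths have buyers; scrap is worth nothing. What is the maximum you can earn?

55

Let r[k] be the best obtainable value from length k. For each k, try every first piece i and keep the best of price[i] + r[k−i].
r[1] = 0
r[2] = 11
r[3] = 11
r[4] = 22  (first piece 2, then r[2]=11)
r[5] = 22
r[6] = 33  (first piece 2, then r[4]=22)
r[7] = 33
r[8] = 44  (first piece 2, then r[6]=33)
r[9] = 44
r[10] = 55  (first piece 2, then r[8]=44)
One optimal cutting: 2 + 2 + 2 + 2 + 2 → $55.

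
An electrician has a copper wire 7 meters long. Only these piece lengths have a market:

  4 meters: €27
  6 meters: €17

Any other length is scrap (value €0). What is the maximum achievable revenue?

27

Let r[k] be the best obtainable value from length k. For each k, try every first piece i and keep the best of price[i] + r[k−i].
r[1] = 0
r[2] = 0
r[3] = 0
r[4] = 27
r[5] = 27
r[6] = max(27+0, 17+0) = 27
r[7] = max(27+0, 17+0) = 27
One optimal cutting: pieces 4 with 3 meters of scrap → €27.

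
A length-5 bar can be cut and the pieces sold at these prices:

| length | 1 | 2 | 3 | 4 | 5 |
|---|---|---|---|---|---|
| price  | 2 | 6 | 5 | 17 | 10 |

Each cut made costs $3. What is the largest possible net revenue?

Consider every possible first cut. net[k] is the best of p[i]+net[k−i] over all sellable i≤k, charging 3 whenever i<k.
net[1] = 2
net[2] = 6
net[3] = 5  (first piece 1, then net[2]=6)
net[4] = 17
net[5] = 16  (first piece 1, then net[4]=17)
One optimal plan: pieces 4 + 1 (1 cut) → $19 − $3 = $16.

16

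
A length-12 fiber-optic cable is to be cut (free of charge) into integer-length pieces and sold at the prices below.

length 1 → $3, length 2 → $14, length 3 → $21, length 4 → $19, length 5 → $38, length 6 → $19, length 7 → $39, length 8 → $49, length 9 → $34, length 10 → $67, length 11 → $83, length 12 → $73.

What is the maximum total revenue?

90

Build best[k] bottom-up: best[k] = max over allowed piece i of (p[i] + best[k−i]).
best[1] = 3
best[2] = 14
best[3] = 21
best[4] = 28  (first piece 2, then best[2]=14)
best[5] = 38
best[6] = 42  (first piece 2, then best[4]=28)
best[7] = 52  (first piece 2, then best[5]=38)
best[8] = 59  (first piece 3, then best[5]=38)
best[9] = 66  (first piece 2, then best[7]=52)
best[10] = 76  (first piece 5, then best[5]=38)
best[11] = 83
best[12] = 90  (first piece 2, then best[10]=76)
One optimal cutting: 5 + 5 + 2 → $38 + $38 + $14 = $90.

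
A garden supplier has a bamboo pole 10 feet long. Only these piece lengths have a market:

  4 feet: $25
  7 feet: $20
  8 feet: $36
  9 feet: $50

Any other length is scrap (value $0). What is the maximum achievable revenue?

50

Build best[k] bottom-up: best[k] = max over allowed piece i of (p[i] + best[k−i]).
best[1] = 0
best[2] = 0
best[3] = 0
best[4] = 25
best[5] = 25
best[6] = 25
best[7] = max(25+0, 20+0) = 25
best[8] = max(25+25, 20+0, 36+0) = 50
best[9] = max(25+25, 20+0, 36+0, 50+0) = 50
best[10] = max(25+25, 20+0, 36+0, 50+0) = 50
One optimal cutting: pieces 4 + 4 with 2 feet of scrap → $50.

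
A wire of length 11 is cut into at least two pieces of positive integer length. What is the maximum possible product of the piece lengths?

Define P[k] = max over 1≤i<k of i · max(k−i, P[k−i]); the inner max lets the remainder stay uncut if that's better.
Small cases: P[2]=1, P[3]=2, P[4]=4, P[5]=6.
P[6] = 3*max(3,2) = 3*3 = 9
P[7] = 2*max(5,6) = 2*6 = 12
P[8] = 2*max(6,9) = 2*9 = 18
P[9] = 3*max(6,9) = 3*9 = 27
P[10] = 2*max(8,18) = 2*18 = 36
P[11] = 2*max(9,27) = 2*27 = 54
One optimal split: 3 + 3 + 3 + 2; product 3*3*3*2 = 54.

54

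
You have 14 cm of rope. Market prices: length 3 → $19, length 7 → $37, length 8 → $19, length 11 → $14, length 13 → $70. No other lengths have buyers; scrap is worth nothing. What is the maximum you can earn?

76

Consider every possible first cut. best[k] is the best of p[i]+best[k−i] over all sellable i≤k.
best[1] = 0
best[2] = 0
best[3] = 19
best[4] = 19
best[5] = 19
best[6] = 38  (first piece 3, then best[3]=19)
best[7] = max(19+19, 37+0) = 38
best[8] = max(19+19, 37+0, 19+0) = 38
best[9] = max(19+38, 37+0, 19+0) = 57
best[10] = max(19+38, 37+19, 19+0) = 57
best[11] = max(19+38, 37+19, 19+19, 14+0) = 57
best[12] = max(19+57, 37+19, 19+19, 14+0) = 76
best[13] = max(19+57, 37+38, 19+19, 14+0, 70+0) = 76
best[14] = max(19+57, 37+38, 19+38, 14+19, 70+0) = 76
One optimal cutting: pieces 3 + 3 + 3 + 3 with 2 cm of scrap → $76.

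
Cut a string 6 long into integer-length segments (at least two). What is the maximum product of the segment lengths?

9

Fill prod[k] for k=2..6: at each k try every first piece i and multiply by the better of (k−i) uncut or prod[k−i].
prod[2] = 1×max(1,0) = 1×1 = 1
prod[3] = max(1×2, 2×1) = 2
prod[4] = max(1×3, 2×2, 3×1) = 4
prod[5] = max(1×4, 2×3, 3×2, 4×1) = 6
prod[6] = max(1×6, 2×4, 3×3, 4×2, 5×1) = 9
One optimal split: 3 + 3; product 3×3 = 9.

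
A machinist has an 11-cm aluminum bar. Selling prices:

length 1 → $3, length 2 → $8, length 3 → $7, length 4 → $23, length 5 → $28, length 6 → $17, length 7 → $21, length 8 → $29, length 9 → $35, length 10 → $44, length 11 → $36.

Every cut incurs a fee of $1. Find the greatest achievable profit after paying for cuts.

57

Consider every possible first cut. r[k] is the best of p[i]+r[k−i] over all sellable i≤k, charging 1 whenever i<k.
r[1] = 3
r[2] = 8
r[3] = 10  (first piece 1, then r[2]=8)
r[4] = 23
r[5] = 28
r[6] = 30  (first piece 1, then r[5]=28)
r[7] = 35  (first piece 2, then r[5]=28)
r[8] = 45  (first piece 4, then r[4]=23)
r[9] = 50  (first piece 4, then r[5]=28)
r[10] = 55  (first piece 5, then r[5]=28)
r[11] = 57  (first piece 1, then r[10]=55)
One optimal plan: pieces 5 + 5 + 1 (2 cuts) → $59 − $2 = $57.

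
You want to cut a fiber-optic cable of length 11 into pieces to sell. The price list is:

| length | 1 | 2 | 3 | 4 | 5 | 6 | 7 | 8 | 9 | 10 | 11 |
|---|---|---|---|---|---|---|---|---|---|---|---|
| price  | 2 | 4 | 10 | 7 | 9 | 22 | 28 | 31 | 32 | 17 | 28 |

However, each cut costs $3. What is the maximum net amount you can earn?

Let net[k] be the best obtainable value from length k. For each k, try every first piece i and keep the best of price[i] + net[k−i] minus the 3 cut fee when i<k.
net[1] = 2
net[2] = 4
net[3] = 10
net[4] = 9  (first piece 1, then net[3]=10)
net[5] = 11  (first piece 2, then net[3]=10)
net[6] = 22
net[7] = 28
net[8] = 31
net[9] = 32
net[10] = 35  (first piece 3, then net[7]=28)
net[11] = 38  (first piece 3, then net[8]=31)
One optimal plan: pieces 8 + 3 (1 cut) → $41 − $3 = $38.

38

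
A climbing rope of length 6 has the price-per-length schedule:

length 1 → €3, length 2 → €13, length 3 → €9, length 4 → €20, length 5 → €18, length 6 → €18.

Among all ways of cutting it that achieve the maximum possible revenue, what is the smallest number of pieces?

3

Let r[k] be the best obtainable value from length k. For each k, try every first piece i and keep the best of price[i] + r[k−i].
r[1] = 3
r[2] = 13
r[3] = 16  (first piece 1, then r[2]=13)
r[4] = 26  (first piece 2, then r[2]=13)
r[5] = 29  (first piece 1, then r[4]=26)
r[6] = 39  (first piece 2, then r[4]=26)
Maximum revenue is €39.
Now minimize piece count subject to staying optimal: for each k, pieces[k] = 1 + min over i with p[i]+r[k−i]=r[k] of pieces[k−i].
pieces[3] = 2
pieces[4] = 2
pieces[5] = 3
pieces[6] = 3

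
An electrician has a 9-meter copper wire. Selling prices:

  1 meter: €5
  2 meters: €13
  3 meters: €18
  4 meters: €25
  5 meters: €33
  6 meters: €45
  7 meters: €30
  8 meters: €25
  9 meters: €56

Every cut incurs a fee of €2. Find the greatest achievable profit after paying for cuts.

Consider every possible first cut. r[k] is the best of p[i]+r[k−i] over all sellable i≤k, charging 2 whenever i<k.
r[1] = 5
r[2] = max(5+5-2, 13+0) = 13
r[3] = max(5+13-2, 13+5-2, 18+0) = 18
r[4] = max(5+18-2, 13+13-2, 18+5-2, 25+0) = 25
r[5] = max(5+25-2, 13+18-2, 18+13-2, 25+5-2, 33+0) = 33
r[6] = max(5+33-2, 13+25-2, 18+18-2, 25+13-2, 33+5-2, 45+0) = 45
r[7] = max(5+45-2, 13+33-2, 18+25-2, …, 45+5-2, 30+0) = 48
r[8] = max(5+48-2, 13+45-2, 18+33-2, …, 30+5-2, 25+0) = 56
r[9] = max(5+56-2, 13+48-2, 18+45-2, …, 25+5-2, 56+0) = 61
One optimal plan: pieces 6 + 3 (1 cut) → €63 − €2 = €61.

61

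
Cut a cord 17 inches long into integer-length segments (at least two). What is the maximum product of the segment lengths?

Define f[k] = max over 1≤i<k of i · max(k−i, f[k−i]); the inner max lets the remainder stay uncut if that's better.
f[2] = 1·max(1,0) = 1·1 = 1
f[3] = 1·max(2,1) = 1·2 = 2
f[4] = 2·max(2,1) = 2·2 = 4
f[5] = 2·max(3,2) = 2·3 = 6
f[6] = 3·max(3,2) = 3·3 = 9
f[7] = 2·max(5,6) = 2·6 = 12
f[8] = 2·max(6,9) = 2·9 = 18
f[9] = 3·max(6,9) = 3·9 = 27
f[10] = 2·max(8,18) = 2·18 = 36
f[11] = 2·max(9,27) = 2·27 = 54
f[12] = 3·max(9,27) = 3·27 = 81
f[13] = 2·max(11,54) = 2·54 = 108
f[14] = 2·max(12,81) = 2·81 = 162
f[15] = 3·max(12,81) = 3·81 = 243
f[16] = 2·max(14,162) = 2·162 = 324
f[17] = 2·max(15,243) = 2·243 = 486
One optimal split: 3 + 3 + 3 + 3 + 3 + 2; product 3·3·3·3·3·2 = 486.

486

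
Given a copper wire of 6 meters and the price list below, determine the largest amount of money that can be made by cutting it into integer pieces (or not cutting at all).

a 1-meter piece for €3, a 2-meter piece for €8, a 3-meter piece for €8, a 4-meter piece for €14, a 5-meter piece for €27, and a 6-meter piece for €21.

Consider every possible first cut. v[k] is the best of p[i]+v[k−i] over all sellable i≤k.
v[1] = 3
v[2] = max(3+3, 8+0) = 8
v[3] = max(3+8, 8+3, 8+0) = 11
v[4] = max(3+11, 8+8, 8+3, 14+0) = 16
v[5] = max(3+16, 8+11, 8+8, 14+3, 27+0) = 27
v[6] = max(3+27, 8+16, 8+11, 14+8, 27+3, 21+0) = 30
One optimal cutting: 5 + 1 → €27 + €3 = €30.

30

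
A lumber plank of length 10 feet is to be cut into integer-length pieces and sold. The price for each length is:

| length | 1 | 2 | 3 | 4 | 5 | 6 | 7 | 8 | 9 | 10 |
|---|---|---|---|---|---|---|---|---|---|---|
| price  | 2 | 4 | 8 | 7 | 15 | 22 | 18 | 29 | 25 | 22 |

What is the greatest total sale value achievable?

33

Build r[k] bottom-up: r[k] = max over allowed piece i of (p[i] + r[k−i]).
r[1] = 2
r[2] = 4  (first piece 1, then r[1]=2)
r[3] = 8
r[4] = 10  (first piece 1, then r[3]=8)
r[5] = 15
r[6] = 22
r[7] = 24  (first piece 1, then r[6]=22)
r[8] = 29
r[9] = 31  (first piece 1, then r[8]=29)
r[10] = 33  (first piece 1, then r[9]=31)
One optimal cutting: 8 + 1 + 1 → $29 + $2 + $2 = $33.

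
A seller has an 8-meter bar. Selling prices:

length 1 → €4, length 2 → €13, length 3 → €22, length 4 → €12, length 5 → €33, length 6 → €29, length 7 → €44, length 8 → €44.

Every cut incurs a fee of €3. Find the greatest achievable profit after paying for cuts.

Build v[k] bottom-up: v[k] = max over allowed piece i of (p[i] + v[k−i]) − 3 per cut.
v[1] = 4
v[2] = max(4+4-3, 13+0) = 13
v[3] = max(4+13-3, 13+4-3, 22+0) = 22
v[4] = max(4+22-3, 13+13-3, 22+4-3, 12+0) = 23
v[5] = max(4+23-3, 13+22-3, 22+13-3, 12+4-3, 33+0) = 33
v[6] = max(4+33-3, 13+23-3, 22+22-3, 12+13-3, 33+4-3, 29+0) = 41
v[7] = max(4+41-3, 13+33-3, 22+23-3, …, 29+4-3, 44+0) = 44
v[8] = max(4+44-3, 13+41-3, 22+33-3, …, 44+4-3, 44+0) = 52
One optimal plan: pieces 5 + 3 (1 cut) → €55 − €3 = €52.

52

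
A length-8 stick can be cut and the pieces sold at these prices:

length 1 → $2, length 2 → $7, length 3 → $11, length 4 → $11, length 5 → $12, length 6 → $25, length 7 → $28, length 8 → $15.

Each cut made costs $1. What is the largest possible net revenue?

31

Let net[k] be the best obtainable value from length k. For each k, try every first piece i and keep the best of price[i] + net[k−i] minus the 1 cut fee when i<k.
net[1] = 2
net[2] = max(2+2-1, 7+0) = 7
net[3] = max(2+7-1, 7+2-1, 11+0) = 11
net[4] = max(2+11-1, 7+7-1, 11+2-1, 11+0) = 13
net[5] = max(2+13-1, 7+11-1, 11+7-1, 11+2-1, 12+0) = 17
net[6] = max(2+17-1, 7+13-1, 11+11-1, 11+7-1, 12+2-1, 25+0) = 25
net[7] = max(2+25-1, 7+17-1, 11+13-1, …, 25+2-1, 28+0) = 28
net[8] = max(2+28-1, 7+25-1, 11+17-1, …, 28+2-1, 15+0) = 31
One optimal plan: pieces 6 + 2 (1 cut) → $32 − $1 = $31.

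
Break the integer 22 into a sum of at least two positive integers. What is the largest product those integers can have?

2916

Fill f[k] for k=2..22: at each k try every first piece i and multiply by the better of (k−i) uncut or f[k−i].
f[2] = 1*max(1,0) = 1*1 = 1
f[3] = 1*max(2,1) = 1*2 = 2
f[4] = 2*max(2,1) = 2*2 = 4
f[5] = 2*max(3,2) = 2*3 = 6
f[6] = 3*max(3,2) = 3*3 = 9
f[7] = 2*max(5,6) = 2*6 = 12
f[8] = 2*max(6,9) = 2*9 = 18
f[9] = 3*max(6,9) = 3*9 = 27
f[10] = 2*max(8,18) = 2*18 = 36
f[11] = 2*max(9,27) = 2*27 = 54
f[12] = 3*max(9,27) = 3*27 = 81
f[13] = 2*max(11,54) = 2*54 = 108
f[14] = 2*max(12,81) = 2*81 = 162
f[15] = 3*max(12,81) = 3*81 = 243
f[16] = 2*max(14,162) = 2*162 = 324
f[17] = 2*max(15,243) = 2*243 = 486
f[18] = 3*max(15,243) = 3*243 = 729
f[19] = 2*max(17,486) = 2*486 = 972
f[20] = 2*max(18,729) = 2*729 = 1458
f[21] = 3*max(18,729) = 3*729 = 2187
f[22] = 2*max(20,1458) = 2*1458 = 2916
One optimal split: 3 + 3 + 3 + 3 + 3 + 3 + 2 + 2; product 3*3*3*3*3*3*2*2 = 2916.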